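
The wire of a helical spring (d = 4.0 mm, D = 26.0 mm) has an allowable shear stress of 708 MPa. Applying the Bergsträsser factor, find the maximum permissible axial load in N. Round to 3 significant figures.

C = D/d = 26.0/4.0 = 6.5000
K_B = (4C+2)/(4C−3) = 28.000/23.000 = 1.2174
τ_max = K·8FD/(πd³) → F_max = τ_allow·πd³/(8DK)
F_max = 708·π·4.0³/(8·26.0·1.2174) = 1.4235e+05/253.22 = 562.17 N

562 N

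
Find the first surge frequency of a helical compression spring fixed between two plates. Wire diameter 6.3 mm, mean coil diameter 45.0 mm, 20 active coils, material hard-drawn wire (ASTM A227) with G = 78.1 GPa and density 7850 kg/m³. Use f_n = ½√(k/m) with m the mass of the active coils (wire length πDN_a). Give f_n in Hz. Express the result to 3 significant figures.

k = Gd⁴/(8D³N_a) = (78.1×10³)(6.3⁴)/(8·45.0³·20) = 8.4383 N/mm = 8438.3 N/m
Wire length L = πDN_a = π·45.0·20 = 2827.4 mm
m = ρ·(πd²/4)·L = 7850 × 31.172×10⁻⁶ m² × 2.8274 m = 0.69188 kg
f_n = ½√(k/m) = 0.5·√(8438.3/0.69188) = 0.5·√(12196) = 55.218 Hz

55.2 Hz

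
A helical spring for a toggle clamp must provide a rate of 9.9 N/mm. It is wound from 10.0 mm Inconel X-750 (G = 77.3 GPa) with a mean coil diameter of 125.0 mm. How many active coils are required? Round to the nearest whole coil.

N_a = Gd⁴/(8D³k) = (77.3×10³ × 10.0⁴)/(8 × 125.0³ × 9.9)
    = 7.73e+08 / 1.54688e+08 = 4.997 → 5 coils

5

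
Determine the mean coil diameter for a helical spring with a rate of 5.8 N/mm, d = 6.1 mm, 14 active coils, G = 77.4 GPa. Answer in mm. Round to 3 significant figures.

D = (Gd⁴/(8N_a·k))^(1/3) = (77.4×10³·6.1⁴/(8·14·5.8))^(1/3)
  = (164974)^(1/3) = 54.8451 mm

54.8 mm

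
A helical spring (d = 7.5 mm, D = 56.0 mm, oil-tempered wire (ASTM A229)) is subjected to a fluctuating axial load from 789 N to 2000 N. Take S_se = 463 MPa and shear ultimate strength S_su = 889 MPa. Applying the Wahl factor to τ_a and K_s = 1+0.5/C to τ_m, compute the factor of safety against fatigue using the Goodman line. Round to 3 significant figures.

C = D/d = 56.0/7.5 = 7.4667; K_W = (4C−1)/(4C−4)+0.615/C = 1.1983; K_s = 1+0.5/C = 1.0670
F_a = (F_max−F_min)/2 = 605.5 N; F_m = (F_max+F_min)/2 = 1394.5 N
τ_a = K_W·8F_aD/(πd³) = 1.1983 × 204.67 = 245.27 MPa
τ_m = K_s·8F_mD/(πd³) = 1.0670 × 471.37 = 502.94 MPa
Goodman: 1/n_f = τ_a/S_se + τ_m/S_su = 245.27/463 + 502.94/889 = 0.52974 + 0.56573 = 1.0955
n_f = 1/1.0955 = 0.9129

0.913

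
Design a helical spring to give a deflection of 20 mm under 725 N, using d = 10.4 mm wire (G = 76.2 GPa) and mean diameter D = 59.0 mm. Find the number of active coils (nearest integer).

Required rate k = F/δ = 725/20 = 36.25 N/mm
N_a = Gd⁴/(8D³k) = (76.2×10³ × 10.4⁴)/(8 × 59.0³ × 36.25)
    = 8.91432e+08 / 5.95599e+07 = 14.97 → 15 coils

15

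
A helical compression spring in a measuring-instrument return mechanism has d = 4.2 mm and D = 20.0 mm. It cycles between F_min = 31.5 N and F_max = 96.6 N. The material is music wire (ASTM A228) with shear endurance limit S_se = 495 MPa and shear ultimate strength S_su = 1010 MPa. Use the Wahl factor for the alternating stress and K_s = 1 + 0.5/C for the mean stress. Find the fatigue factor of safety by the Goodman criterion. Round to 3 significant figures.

9.24

C = D/d = 20.0/4.2 = 4.7619; K_W = (4C−1)/(4C−4)+0.615/C = 1.3285; K_s = 1+0.5/C = 1.1050
F_a = (F_max−F_min)/2 = 32.55 N; F_m = (F_max+F_min)/2 = 64.05 N
τ_a = K_W·8F_aD/(πd³) = 1.3285 × 22.376 = 29.726 MPa
τ_m = K_s·8F_mD/(πd³) = 1.1050 × 44.029 = 48.652 MPa
Goodman: 1/n_f = τ_a/S_se + τ_m/S_su = 29.726/495 + 48.652/1010 = 0.06005 + 0.04817 = 0.10822
n_f = 1/0.10822 = 9.24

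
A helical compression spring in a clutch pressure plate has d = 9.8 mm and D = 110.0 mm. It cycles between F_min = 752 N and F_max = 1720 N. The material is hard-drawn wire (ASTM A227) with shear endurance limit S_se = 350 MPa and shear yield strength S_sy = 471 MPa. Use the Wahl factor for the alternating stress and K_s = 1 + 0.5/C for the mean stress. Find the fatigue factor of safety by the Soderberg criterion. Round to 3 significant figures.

C = D/d = 110.0/9.8 = 11.2245; K_W = (4C−1)/(4C−4)+0.615/C = 1.1281; K_s = 1+0.5/C = 1.0445
F_a = (F_max−F_min)/2 = 484 N; F_m = (F_max+F_min)/2 = 1236 N
τ_a = K_W·8F_aD/(πd³) = 1.1281 × 144.05 = 162.5 MPa
τ_m = K_s·8F_mD/(πd³) = 1.0445 × 367.85 = 384.24 MPa
Soderberg: 1/n_f = τ_a/S_se + τ_m/S_sy = 162.5/350 + 384.24/471 = 0.46430 + 0.81579 = 1.2801
n_f = 1/1.2801 = 0.7812

0.781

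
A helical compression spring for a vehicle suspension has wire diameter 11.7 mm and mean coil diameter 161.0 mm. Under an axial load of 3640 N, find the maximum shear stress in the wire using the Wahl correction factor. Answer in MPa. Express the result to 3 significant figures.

1030 MPa

Spring index C = D/d = 161.0/11.7 = 13.7607
K_W = (4C−1)/(4C−4) + 0.615/C = 54.043/51.043 + 0.0447 = 1.1035
τ₀ = 8FD/(πd³) = 8·3640·161.0/(π·11.7³) = 4.68832e+06/5031.6 = 931.77 MPa
τ_max = K·τ₀ = 1.1035 × 931.77 = 1028.2 MPa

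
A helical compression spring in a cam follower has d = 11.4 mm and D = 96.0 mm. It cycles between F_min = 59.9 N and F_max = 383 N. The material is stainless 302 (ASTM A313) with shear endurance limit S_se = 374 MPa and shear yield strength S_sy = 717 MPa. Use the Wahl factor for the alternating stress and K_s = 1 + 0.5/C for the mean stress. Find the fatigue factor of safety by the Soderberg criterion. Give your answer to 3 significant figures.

C = D/d = 96.0/11.4 = 8.4211; K_W = (4C−1)/(4C−4)+0.615/C = 1.1741; K_s = 1+0.5/C = 1.0594
F_a = (F_max−F_min)/2 = 161.55 N; F_m = (F_max+F_min)/2 = 221.45 N
τ_a = K_W·8F_aD/(πd³) = 1.1741 × 26.657 = 31.297 MPa
τ_m = K_s·8F_mD/(πd³) = 1.0594 × 36.54 = 38.71 MPa
Soderberg: 1/n_f = τ_a/S_se + τ_m/S_sy = 31.297/374 + 38.71/717 = 0.08368 + 0.05399 = 0.13767
n_f = 1/0.13767 = 7.264

7.26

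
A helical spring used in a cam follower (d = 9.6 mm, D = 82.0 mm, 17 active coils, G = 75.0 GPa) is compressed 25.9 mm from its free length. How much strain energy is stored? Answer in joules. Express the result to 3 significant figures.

2.85 J

k = Gd⁴/(8D³N_a) = (75.0×10³)(9.6⁴)/(8·82.0³·17) = 8.495 N/mm
U = ½kδ² = 0.5 × 8.495 × 25.9² = 2849.3 N·mm = 2.8493 J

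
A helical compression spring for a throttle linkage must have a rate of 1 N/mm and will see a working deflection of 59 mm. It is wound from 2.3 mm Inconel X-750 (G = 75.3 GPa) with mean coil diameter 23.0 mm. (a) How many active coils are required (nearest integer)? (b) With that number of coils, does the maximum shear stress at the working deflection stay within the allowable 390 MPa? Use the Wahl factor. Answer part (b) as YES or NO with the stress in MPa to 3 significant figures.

N_a = Gd⁴/(8D³k) = (75.3×10³)(2.3⁴)/(8·23.0³·1) = 21.65 → N_a = 22
Actual rate k = Gd⁴/(8D³·22) = 0.98403 N/mm
Working load F = kδ = 0.98403·59 = 58.058 N
C = 23.0/2.3 = 10.0000; K_W = (4C−1)/(4C−4)+0.615/C = 1.1448
τ_max = K_W·8FD/(πd³) = 1.1448·279.48 = 319.95 MPa
τ_max ≤ 390 MPa → acceptable

(a) 22 coils; (b) YES, τ_max = 320 MPa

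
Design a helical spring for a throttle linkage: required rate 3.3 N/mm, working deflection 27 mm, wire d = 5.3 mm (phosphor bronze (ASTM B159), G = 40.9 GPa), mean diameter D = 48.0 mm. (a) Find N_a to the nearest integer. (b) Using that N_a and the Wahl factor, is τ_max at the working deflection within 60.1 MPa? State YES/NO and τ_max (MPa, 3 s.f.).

N_a = Gd⁴/(8D³k) = (40.9×10³)(5.3⁴)/(8·48.0³·3.3) = 11.05 → N_a = 11
Actual rate k = Gd⁴/(8D³·11) = 3.316 N/mm
Working load F = kδ = 3.316·27 = 89.533 N
C = 48.0/5.3 = 9.0566; K_W = (4C−1)/(4C−4)+0.615/C = 1.1610
τ_max = K_W·8FD/(πd³) = 1.1610·73.509 = 85.343 MPa
τ_max > 60.1 MPa → exceeds allowable

(a) 11 coils; (b) NO, τ_max = 85.3 MPa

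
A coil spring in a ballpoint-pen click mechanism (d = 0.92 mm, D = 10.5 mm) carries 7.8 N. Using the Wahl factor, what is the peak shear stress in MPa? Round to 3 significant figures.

Spring index C = D/d = 10.5/0.92 = 11.4130
K_W = (4C−1)/(4C−4) + 0.615/C = 44.652/41.652 + 0.0539 = 1.1259
τ₀ = 8FD/(πd³) = 8·7.8·10.5/(π·0.92³) = 655.2/2.4463 = 267.83 MPa
τ_max = K·τ₀ = 1.1259 × 267.83 = 301.55 MPa

302 MPa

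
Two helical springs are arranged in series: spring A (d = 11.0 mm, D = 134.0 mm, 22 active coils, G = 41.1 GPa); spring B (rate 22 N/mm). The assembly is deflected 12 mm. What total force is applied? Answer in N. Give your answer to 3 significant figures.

16.0 N

k_A = Gd⁴/(8D³N_a) = (41.1×10³)(11.0⁴)/(8·134.0³·22) = 1.421 N/mm
Series: 1/k_eq = 1/1.421 + 1/22 = 0.7492; k_eq = 1.3348 N/mm
F = k_eq·δ = 1.3348·12 = 16.017 N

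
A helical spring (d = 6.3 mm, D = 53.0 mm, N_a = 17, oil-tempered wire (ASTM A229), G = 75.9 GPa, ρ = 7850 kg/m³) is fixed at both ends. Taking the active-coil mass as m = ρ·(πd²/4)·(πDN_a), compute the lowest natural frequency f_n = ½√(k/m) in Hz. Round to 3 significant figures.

k = Gd⁴/(8D³N_a) = (75.9×10³)(6.3⁴)/(8·53.0³·17) = 5.9052 N/mm = 5905.2 N/m
Wire length L = πDN_a = π·53.0·17 = 2830.6 mm
m = ρ·(πd²/4)·L = 7850 × 31.172×10⁻⁶ m² × 2.8306 m = 0.69265 kg
f_n = ½√(k/m) = 0.5·√(5905.2/0.69265) = 0.5·√(8525.5) = 46.167 Hz

46.2 Hz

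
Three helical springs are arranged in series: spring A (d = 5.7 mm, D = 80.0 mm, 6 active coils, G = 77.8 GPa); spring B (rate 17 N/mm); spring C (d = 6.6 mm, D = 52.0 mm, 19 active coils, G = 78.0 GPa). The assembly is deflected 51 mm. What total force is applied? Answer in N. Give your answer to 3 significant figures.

101 N

k_A = Gd⁴/(8D³N_a) = (77.8×10³)(5.7⁴)/(8·80.0³·6) = 3.3417 N/mm
k_C = Gd⁴/(8D³N_a) = (78.0×10³)(6.6⁴)/(8·52.0³·19) = 6.925 N/mm
Series: 1/k_eq = 1/3.3417 + 1/17 + 1/6.925 = 0.50248; k_eq = 1.9901 N/mm
F = k_eq·δ = 1.9901·51 = 101.5 N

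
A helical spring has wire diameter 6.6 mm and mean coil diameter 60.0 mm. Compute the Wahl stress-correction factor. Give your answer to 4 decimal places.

C = D/d = 60.0/6.6 = 9.0909
K_W = (4C−1)/(4C−4) + 0.615/C = 35.364/32.364 + 0.0676 = 1.1603

1.1603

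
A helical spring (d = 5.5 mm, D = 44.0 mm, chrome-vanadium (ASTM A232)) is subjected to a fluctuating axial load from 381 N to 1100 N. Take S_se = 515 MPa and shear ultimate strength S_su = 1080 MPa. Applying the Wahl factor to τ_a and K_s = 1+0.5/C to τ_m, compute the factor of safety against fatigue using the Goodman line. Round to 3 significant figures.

0.955

C = D/d = 44.0/5.5 = 8.0000; K_W = (4C−1)/(4C−4)+0.615/C = 1.1840; K_s = 1+0.5/C = 1.0625
F_a = (F_max−F_min)/2 = 359.5 N; F_m = (F_max+F_min)/2 = 740.5 N
τ_a = K_W·8F_aD/(πd³) = 1.1840 × 242.1 = 286.66 MPa
τ_m = K_s·8F_mD/(πd³) = 1.0625 × 498.69 = 529.86 MPa
Goodman: 1/n_f = τ_a/S_se + τ_m/S_su = 286.66/515 + 529.86/1080 = 0.55661 + 0.49061 = 1.0472
n_f = 1/1.0472 = 0.9549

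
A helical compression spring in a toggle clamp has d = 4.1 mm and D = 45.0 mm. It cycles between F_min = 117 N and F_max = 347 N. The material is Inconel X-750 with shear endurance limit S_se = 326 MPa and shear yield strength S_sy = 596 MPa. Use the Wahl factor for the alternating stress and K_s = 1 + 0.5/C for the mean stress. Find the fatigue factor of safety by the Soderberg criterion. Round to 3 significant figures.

C = D/d = 45.0/4.1 = 10.9756; K_W = (4C−1)/(4C−4)+0.615/C = 1.1312; K_s = 1+0.5/C = 1.0456
F_a = (F_max−F_min)/2 = 115 N; F_m = (F_max+F_min)/2 = 232 N
τ_a = K_W·8F_aD/(πd³) = 1.1312 × 191.2 = 216.29 MPa
τ_m = K_s·8F_mD/(πd³) = 1.0456 × 385.73 = 403.31 MPa
Soderberg: 1/n_f = τ_a/S_se + τ_m/S_sy = 216.29/326 + 403.31/596 = 0.66348 + 0.67669 = 1.3402
n_f = 1/1.3402 = 0.7462

0.746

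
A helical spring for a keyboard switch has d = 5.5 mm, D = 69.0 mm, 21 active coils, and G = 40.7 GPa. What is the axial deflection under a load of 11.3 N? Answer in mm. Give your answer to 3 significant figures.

k = Gd⁴/(8D³N_a) = (40.7×10³)(5.5⁴)/(8·69.0³·21) = 0.67482 N/mm
δ = F/k = 11.3 / 0.67482 = 16.745 mm

16.7 mm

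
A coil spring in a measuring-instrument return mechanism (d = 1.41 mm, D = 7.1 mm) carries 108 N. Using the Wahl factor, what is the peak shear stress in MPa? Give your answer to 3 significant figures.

Spring index C = D/d = 7.1/1.41 = 5.0355
K_W = (4C−1)/(4C−4) + 0.615/C = 19.142/16.142 + 0.1221 = 1.3080
τ₀ = 8FD/(πd³) = 8·108·7.1/(π·1.41³) = 6134.4/8.8066 = 696.57 MPa
τ_max = K·τ₀ = 1.3080 × 696.57 = 911.1 MPa

911 MPa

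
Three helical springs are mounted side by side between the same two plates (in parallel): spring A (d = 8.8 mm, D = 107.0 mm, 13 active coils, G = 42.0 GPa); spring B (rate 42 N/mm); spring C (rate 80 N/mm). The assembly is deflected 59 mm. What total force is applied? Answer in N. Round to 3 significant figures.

k_A = Gd⁴/(8D³N_a) = (42.0×10³)(8.8⁴)/(8·107.0³·13) = 1.9769 N/mm
Parallel: k_eq = 1.9769 + 42 + 80 = 123.98 N/mm
F = k_eq·δ = 123.98·59 = 7314.6 N

7310 N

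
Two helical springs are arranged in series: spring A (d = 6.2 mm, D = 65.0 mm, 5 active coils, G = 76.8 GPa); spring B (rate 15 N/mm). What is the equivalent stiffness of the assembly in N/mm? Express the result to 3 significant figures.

6.12 N/mm

k_A = Gd⁴/(8D³N_a) = (76.8×10³)(6.2⁴)/(8·65.0³·5) = 10.331 N/mm
Series: 1/k_eq = 1/10.331 + 1/15 = 0.16347; k_eq = 6.1175 N/mm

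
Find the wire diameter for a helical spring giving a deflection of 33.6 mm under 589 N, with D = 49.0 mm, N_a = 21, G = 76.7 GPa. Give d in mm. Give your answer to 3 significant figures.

8.20 mm

Required rate k = F/δ = 589/33.6 = 17.53 N/mm
d = (8D³N_a·k / G)^(1/4) = (8·49.0³·21·17.53 / (76.7×10³))^0.25
  = (4517.3)^0.25 = 8.1982 mm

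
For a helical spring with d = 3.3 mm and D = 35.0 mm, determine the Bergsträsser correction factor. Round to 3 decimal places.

C = D/d = 35.0/3.3 = 10.6061
K_B = (4C+2)/(4C−3) = 44.424/39.424 = 1.1268

1.127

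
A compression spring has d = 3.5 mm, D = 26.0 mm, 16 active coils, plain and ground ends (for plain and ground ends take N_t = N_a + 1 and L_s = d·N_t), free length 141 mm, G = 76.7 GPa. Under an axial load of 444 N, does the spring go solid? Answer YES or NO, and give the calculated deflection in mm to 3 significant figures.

k = Gd⁴/(8D³N_a) = (76.7×10³)(3.5⁴)/(8·26.0³·16) = 5.1161 N/mm
N_t = 17; L_s = 3.5·17 = 59.5 mm; δ_solid = L₀ − L_s = 141 − 59.5 = 81.5 mm
δ = F/k = 444/5.1161 = 86.785 mm
δ ≥ δ_solid → spring goes solid

YES, δ = 86.8 mm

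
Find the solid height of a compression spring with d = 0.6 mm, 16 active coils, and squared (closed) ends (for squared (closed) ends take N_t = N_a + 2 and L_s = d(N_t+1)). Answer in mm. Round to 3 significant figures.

11.4 mm

squared (closed) ends: N_t = N_a + 2 = 16 + 2 = 18
L_s = d·(N_t+1) = 0.6 × 19 = 11.4 mm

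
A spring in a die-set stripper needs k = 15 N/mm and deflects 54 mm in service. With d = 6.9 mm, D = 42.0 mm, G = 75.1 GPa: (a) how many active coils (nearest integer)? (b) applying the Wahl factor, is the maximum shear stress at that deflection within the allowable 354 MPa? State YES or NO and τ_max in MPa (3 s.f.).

(a) 19 coils; (b) YES, τ_max = 332 MPa

N_a = Gd⁴/(8D³k) = (75.1×10³)(6.9⁴)/(8·42.0³·15) = 19.15 → N_a = 19
Actual rate k = Gd⁴/(8D³·19) = 15.116 N/mm
Working load F = kδ = 15.116·54 = 816.28 N
C = 42.0/6.9 = 6.0870; K_W = (4C−1)/(4C−4)+0.615/C = 1.2485
τ_max = K_W·8FD/(πd³) = 1.2485·265.75 = 331.79 MPa
τ_max ≤ 354 MPa → acceptable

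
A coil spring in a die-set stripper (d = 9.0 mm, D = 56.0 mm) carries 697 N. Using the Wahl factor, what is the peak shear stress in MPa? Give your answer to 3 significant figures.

169 MPa

Spring index C = D/d = 56.0/9.0 = 6.2222
K_W = (4C−1)/(4C−4) + 0.615/C = 23.889/20.889 + 0.0988 = 1.2425
τ₀ = 8FD/(πd³) = 8·697·56.0/(π·9.0³) = 312256/2290.2 = 136.34 MPa
τ_max = K·τ₀ = 1.2425 × 136.34 = 169.4 MPa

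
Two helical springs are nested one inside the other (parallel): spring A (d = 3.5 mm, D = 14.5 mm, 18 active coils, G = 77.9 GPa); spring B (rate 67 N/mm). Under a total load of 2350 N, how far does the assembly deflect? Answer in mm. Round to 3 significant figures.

k_A = Gd⁴/(8D³N_a) = (77.9×10³)(3.5⁴)/(8·14.5³·18) = 26.628 N/mm
Parallel: k_eq = 26.628 + 67 = 93.628 N/mm
δ = F/k_eq = 2350/93.628 = 25.099 mm

25.1 mm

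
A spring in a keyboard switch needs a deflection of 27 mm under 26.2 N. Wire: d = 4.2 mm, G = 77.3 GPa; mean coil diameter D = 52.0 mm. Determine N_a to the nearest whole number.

Required rate k = F/δ = 26.2/27 = 0.97037 N/mm
N_a = Gd⁴/(8D³k) = (77.3×10³ × 4.2⁴)/(8 × 52.0³ × 0.97037)
    = 2.40534e+07 / 1.09153e+06 = 22.04 → 22 coils

22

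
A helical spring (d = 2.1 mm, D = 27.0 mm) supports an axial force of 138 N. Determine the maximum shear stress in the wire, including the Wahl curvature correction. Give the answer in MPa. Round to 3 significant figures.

Spring index C = D/d = 27.0/2.1 = 12.8571
K_W = (4C−1)/(4C−4) + 0.615/C = 50.429/47.429 + 0.0478 = 1.1111
τ₀ = 8FD/(πd³) = 8·138·27.0/(π·2.1³) = 29808/29.094 = 1024.5 MPa
τ_max = K·τ₀ = 1.1111 × 1024.5 = 1138.3 MPa

1140 MPa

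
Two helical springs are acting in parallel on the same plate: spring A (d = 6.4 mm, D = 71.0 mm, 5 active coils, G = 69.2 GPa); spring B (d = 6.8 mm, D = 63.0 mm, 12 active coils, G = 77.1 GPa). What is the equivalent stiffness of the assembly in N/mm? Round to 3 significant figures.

k_A = Gd⁴/(8D³N_a) = (69.2×10³)(6.4⁴)/(8·71.0³·5) = 8.1094 N/mm
k_B = Gd⁴/(8D³N_a) = (77.1×10³)(6.8⁴)/(8·63.0³·12) = 6.8675 N/mm
Parallel: k_eq = 8.1094 + 6.8675 = 14.977 N/mm

15.0 N/mm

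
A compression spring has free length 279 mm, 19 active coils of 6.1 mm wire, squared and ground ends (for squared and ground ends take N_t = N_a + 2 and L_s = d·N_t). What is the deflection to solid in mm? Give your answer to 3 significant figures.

151 mm

N_t = 21; L_s = 6.1·21 = 128.1 mm
δ_solid = L₀ − L_s = 279 − 128.1 = 150.9 mm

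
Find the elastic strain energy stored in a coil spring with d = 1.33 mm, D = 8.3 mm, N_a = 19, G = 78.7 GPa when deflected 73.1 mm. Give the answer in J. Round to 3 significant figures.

7.57 J

k = Gd⁴/(8D³N_a) = (78.7×10³)(1.33⁴)/(8·8.3³·19) = 2.8334 N/mm
U = ½kδ² = 0.5 × 2.8334 × 73.1² = 7570.2 N·mm = 7.5702 J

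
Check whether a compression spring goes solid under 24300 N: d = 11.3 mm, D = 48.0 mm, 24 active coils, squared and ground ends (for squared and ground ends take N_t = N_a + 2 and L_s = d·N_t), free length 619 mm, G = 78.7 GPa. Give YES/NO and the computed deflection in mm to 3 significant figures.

YES, δ = 402 mm

k = Gd⁴/(8D³N_a) = (78.7×10³)(11.3⁴)/(8·48.0³·24) = 60.432 N/mm
N_t = 26; L_s = 11.3·26 = 293.8 mm; δ_solid = L₀ − L_s = 619 − 293.8 = 325.2 mm
δ = F/k = 24300/60.432 = 402.11 mm
δ ≥ δ_solid → spring goes solid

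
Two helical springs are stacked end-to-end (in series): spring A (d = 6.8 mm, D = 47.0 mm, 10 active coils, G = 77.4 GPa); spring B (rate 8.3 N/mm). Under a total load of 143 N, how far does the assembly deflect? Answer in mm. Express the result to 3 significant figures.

24.4 mm

k_A = Gd⁴/(8D³N_a) = (77.4×10³)(6.8⁴)/(8·47.0³·10) = 19.925 N/mm
Series: 1/k_eq = 1/19.925 + 1/8.3 = 0.17067; k_eq = 5.8592 N/mm
δ = F/k_eq = 143/5.8592 = 24.406 mm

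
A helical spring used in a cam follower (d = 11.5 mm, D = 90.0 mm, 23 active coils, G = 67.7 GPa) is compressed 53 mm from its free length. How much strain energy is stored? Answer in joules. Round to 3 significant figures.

12.4 J

k = Gd⁴/(8D³N_a) = (67.7×10³)(11.5⁴)/(8·90.0³·23) = 8.8274 N/mm
U = ½kδ² = 0.5 × 8.8274 × 53² = 12398 N·mm = 12.398 J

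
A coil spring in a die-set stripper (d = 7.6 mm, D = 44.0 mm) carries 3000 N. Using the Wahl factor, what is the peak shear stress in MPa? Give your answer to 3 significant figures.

967 MPa

Spring index C = D/d = 44.0/7.6 = 5.7895
K_W = (4C−1)/(4C−4) + 0.615/C = 22.158/19.158 + 0.1062 = 1.2628
τ₀ = 8FD/(πd³) = 8·3000·44.0/(π·7.6³) = 1.056e+06/1379.1 = 765.73 MPa
τ_max = K·τ₀ = 1.2628 × 765.73 = 966.97 MPa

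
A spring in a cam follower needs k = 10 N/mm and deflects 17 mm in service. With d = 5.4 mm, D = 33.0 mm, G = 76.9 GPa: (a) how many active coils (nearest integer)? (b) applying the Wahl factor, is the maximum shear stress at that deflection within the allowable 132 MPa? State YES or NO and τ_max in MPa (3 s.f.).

(a) 23 coils; (b) YES, τ_max = 112 MPa

N_a = Gd⁴/(8D³k) = (76.9×10³)(5.4⁴)/(8·33.0³·10) = 22.74 → N_a = 23
Actual rate k = Gd⁴/(8D³·23) = 9.8888 N/mm
Working load F = kδ = 9.8888·17 = 168.11 N
C = 33.0/5.4 = 6.1111; K_W = (4C−1)/(4C−4)+0.615/C = 1.2474
τ_max = K_W·8FD/(πd³) = 1.2474·89.715 = 111.91 MPa
τ_max ≤ 132 MPa → acceptable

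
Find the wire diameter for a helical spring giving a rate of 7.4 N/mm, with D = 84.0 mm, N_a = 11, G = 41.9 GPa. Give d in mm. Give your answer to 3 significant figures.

9.80 mm

d = (8D³N_a·k / G)^(1/4) = (8·84.0³·11·7.4 / (41.9×10³))^0.25
  = (9211.7)^0.25 = 9.7968 mm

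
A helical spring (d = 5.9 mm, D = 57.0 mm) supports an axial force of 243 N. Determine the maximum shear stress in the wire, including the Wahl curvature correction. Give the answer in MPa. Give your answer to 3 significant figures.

198 MPa

Spring index C = D/d = 57.0/5.9 = 9.6610
K_W = (4C−1)/(4C−4) + 0.615/C = 37.644/34.644 + 0.0637 = 1.1503
τ₀ = 8FD/(πd³) = 8·243·57.0/(π·5.9³) = 110808/645.22 = 171.74 MPa
τ_max = K·τ₀ = 1.1503 × 171.74 = 197.54 MPa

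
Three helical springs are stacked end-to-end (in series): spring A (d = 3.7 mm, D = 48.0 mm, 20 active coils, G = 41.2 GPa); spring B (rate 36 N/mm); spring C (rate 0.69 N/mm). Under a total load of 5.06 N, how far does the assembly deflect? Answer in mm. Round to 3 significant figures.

k_A = Gd⁴/(8D³N_a) = (41.2×10³)(3.7⁴)/(8·48.0³·20) = 0.43638 N/mm
Series: 1/k_eq = 1/0.43638 + 1/36 + 1/0.69 = 3.7687; k_eq = 0.26535 N/mm
δ = F/k_eq = 5.06/0.26535 = 19.069 mm

19.1 mm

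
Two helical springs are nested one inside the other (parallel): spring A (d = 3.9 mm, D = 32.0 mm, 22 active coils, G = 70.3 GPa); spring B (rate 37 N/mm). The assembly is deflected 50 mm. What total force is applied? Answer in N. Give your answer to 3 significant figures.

1990 N

k_A = Gd⁴/(8D³N_a) = (70.3×10³)(3.9⁴)/(8·32.0³·22) = 2.82 N/mm
Parallel: k_eq = 2.82 + 37 = 39.82 N/mm
F = k_eq·δ = 39.82·50 = 1991 N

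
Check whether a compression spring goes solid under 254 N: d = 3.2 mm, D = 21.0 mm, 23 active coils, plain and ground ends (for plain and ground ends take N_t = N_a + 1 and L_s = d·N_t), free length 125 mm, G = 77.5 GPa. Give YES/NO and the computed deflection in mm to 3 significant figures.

k = Gd⁴/(8D³N_a) = (77.5×10³)(3.2⁴)/(8·21.0³·23) = 4.769 N/mm
N_t = 24; L_s = 3.2·24 = 76.8 mm; δ_solid = L₀ − L_s = 125 − 76.8 = 48.2 mm
δ = F/k = 254/4.769 = 53.261 mm
δ ≥ δ_solid → spring goes solid

YES, δ = 53.3 mm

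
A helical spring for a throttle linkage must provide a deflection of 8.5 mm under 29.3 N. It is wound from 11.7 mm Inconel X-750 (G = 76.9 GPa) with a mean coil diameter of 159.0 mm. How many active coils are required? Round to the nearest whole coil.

13

Required rate k = F/δ = 29.3/8.5 = 3.4471 N/mm
N_a = Gd⁴/(8D³k) = (76.9×10³ × 11.7⁴)/(8 × 159.0³ × 3.4471)
    = 1.44102e+09 / 1.10849e+08 = 13 → 13 coils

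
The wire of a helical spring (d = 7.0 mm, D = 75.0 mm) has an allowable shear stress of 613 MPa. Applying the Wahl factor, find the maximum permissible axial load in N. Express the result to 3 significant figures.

970 N

C = D/d = 75.0/7.0 = 10.7143
K_W = (4C−1)/(4C−4) + 0.615/C = 41.857/38.857 + 0.0574 = 1.1346
τ_max = K·8FD/(πd³) → F_max = τ_allow·πd³/(8DK)
F_max = 613·π·7.0³/(8·75.0·1.1346) = 6.6055e+05/680.76 = 970.3 N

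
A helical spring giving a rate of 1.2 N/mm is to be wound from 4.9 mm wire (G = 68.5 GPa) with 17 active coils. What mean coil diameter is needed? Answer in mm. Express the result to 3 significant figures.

62.3 mm

D = (Gd⁴/(8N_a·k))^(1/3) = (68.5×10³·4.9⁴/(8·17·1.2))^(1/3)
  = (241966)^(1/3) = 62.3139 mm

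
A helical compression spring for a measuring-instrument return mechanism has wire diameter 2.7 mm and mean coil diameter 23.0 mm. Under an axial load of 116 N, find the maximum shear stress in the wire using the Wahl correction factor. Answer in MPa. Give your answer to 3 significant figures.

405 MPa

Spring index C = D/d = 23.0/2.7 = 8.5185
K_W = (4C−1)/(4C−4) + 0.615/C = 33.074/30.074 + 0.0722 = 1.1719
τ₀ = 8FD/(πd³) = 8·116·23.0/(π·2.7³) = 21344/61.836 = 345.17 MPa
τ_max = K·τ₀ = 1.1719 × 345.17 = 404.52 MPa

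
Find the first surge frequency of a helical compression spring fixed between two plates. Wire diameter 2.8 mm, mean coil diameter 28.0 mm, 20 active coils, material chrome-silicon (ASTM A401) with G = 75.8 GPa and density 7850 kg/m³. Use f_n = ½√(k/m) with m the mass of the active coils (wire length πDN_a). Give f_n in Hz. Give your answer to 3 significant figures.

62.4 Hz

k = Gd⁴/(8D³N_a) = (75.8×10³)(2.8⁴)/(8·28.0³·20) = 1.3265 N/mm = 1326.5 N/m
Wire length L = πDN_a = π·28.0·20 = 1759.3 mm
m = ρ·(πd²/4)·L = 7850 × 6.1575×10⁻⁶ m² × 1.7593 m = 0.085038 kg
f_n = ½√(k/m) = 0.5·√(1326.5/0.085038) = 0.5·√(15599) = 62.448 Hz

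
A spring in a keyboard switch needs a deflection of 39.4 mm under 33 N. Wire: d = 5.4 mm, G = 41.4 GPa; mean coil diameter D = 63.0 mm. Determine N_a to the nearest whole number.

Required rate k = F/δ = 33/39.4 = 0.83756 N/mm
N_a = Gd⁴/(8D³k) = (41.4×10³ × 5.4⁴)/(8 × 63.0³ × 0.83756)
    = 3.52027e+07 / 1.67544e+06 = 21.01 → 21 coils

21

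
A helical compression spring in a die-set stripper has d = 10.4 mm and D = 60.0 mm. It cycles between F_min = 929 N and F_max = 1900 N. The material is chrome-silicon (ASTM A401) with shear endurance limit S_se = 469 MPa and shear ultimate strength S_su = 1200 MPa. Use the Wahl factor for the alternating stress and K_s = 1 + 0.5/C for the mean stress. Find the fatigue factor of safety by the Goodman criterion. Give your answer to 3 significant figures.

C = D/d = 60.0/10.4 = 5.7692; K_W = (4C−1)/(4C−4)+0.615/C = 1.2639; K_s = 1+0.5/C = 1.0867
F_a = (F_max−F_min)/2 = 485.5 N; F_m = (F_max+F_min)/2 = 1414.5 N
τ_a = K_W·8F_aD/(πd³) = 1.2639 × 65.945 = 83.345 MPa
τ_m = K_s·8F_mD/(πd³) = 1.0867 × 192.13 = 208.78 MPa
Goodman: 1/n_f = τ_a/S_se + τ_m/S_su = 83.345/469 + 208.78/1200 = 0.17771 + 0.17398 = 0.35169
n_f = 1/0.35169 = 2.843

2.84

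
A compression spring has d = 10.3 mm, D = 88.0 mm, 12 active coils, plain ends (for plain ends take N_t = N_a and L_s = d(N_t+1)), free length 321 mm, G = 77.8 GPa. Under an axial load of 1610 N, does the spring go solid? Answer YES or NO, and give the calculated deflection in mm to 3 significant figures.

k = Gd⁴/(8D³N_a) = (77.8×10³)(10.3⁴)/(8·88.0³·12) = 13.385 N/mm
N_t = 12; L_s = 10.3·13 = 133.9 mm; δ_solid = L₀ − L_s = 321 − 133.9 = 187.1 mm
δ = F/k = 1610/13.385 = 120.29 mm
δ < δ_solid → spring does not go solid

NO, δ = 120 mm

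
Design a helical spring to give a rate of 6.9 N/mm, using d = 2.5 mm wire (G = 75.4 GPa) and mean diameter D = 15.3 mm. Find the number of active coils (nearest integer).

15

N_a = Gd⁴/(8D³k) = (75.4×10³ × 2.5⁴)/(8 × 15.3³ × 6.9)
    = 2.94531e+06 / 197703 = 14.9 → 15 coils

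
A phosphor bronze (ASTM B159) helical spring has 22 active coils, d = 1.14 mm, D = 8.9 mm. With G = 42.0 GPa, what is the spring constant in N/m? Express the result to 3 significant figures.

572 N/m

k = Gd⁴/(8D³N_a) = (42.0×10³ × 1.14⁴) / (8 × 8.9³ × 22)
  = 70936.3 / 124075 = 0.57172 N/mm = 571.72 N/m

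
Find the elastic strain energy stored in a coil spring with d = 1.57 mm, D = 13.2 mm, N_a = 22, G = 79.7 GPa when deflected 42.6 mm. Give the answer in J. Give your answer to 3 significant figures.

1.09 J

k = Gd⁴/(8D³N_a) = (79.7×10³)(1.57⁴)/(8·13.2³·22) = 1.1963 N/mm
U = ½kδ² = 0.5 × 1.1963 × 42.6² = 1085.5 N·mm = 1.0855 J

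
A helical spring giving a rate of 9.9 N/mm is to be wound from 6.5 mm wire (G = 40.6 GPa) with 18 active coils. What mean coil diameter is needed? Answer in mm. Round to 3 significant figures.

37.0 mm

D = (Gd⁴/(8N_a·k))^(1/3) = (40.6×10³·6.5⁴/(8·18·9.9))^(1/3)
  = (50837.2)^(1/3) = 37.0448 mm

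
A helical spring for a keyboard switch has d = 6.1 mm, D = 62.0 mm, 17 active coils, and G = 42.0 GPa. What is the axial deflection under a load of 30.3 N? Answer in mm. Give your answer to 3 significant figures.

k = Gd⁴/(8D³N_a) = (42.0×10³)(6.1⁴)/(8·62.0³·17) = 1.7941 N/mm
δ = F/k = 30.3 / 1.7941 = 16.888 mm

16.9 mm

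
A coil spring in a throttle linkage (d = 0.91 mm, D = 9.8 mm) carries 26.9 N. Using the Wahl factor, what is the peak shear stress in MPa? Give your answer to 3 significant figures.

Spring index C = D/d = 9.8/0.91 = 10.7692
K_W = (4C−1)/(4C−4) + 0.615/C = 42.077/39.077 + 0.0571 = 1.1339
τ₀ = 8FD/(πd³) = 8·26.9·9.8/(π·0.91³) = 2108.96/2.3674 = 890.83 MPa
τ_max = K·τ₀ = 1.1339 × 890.83 = 1010.1 MPa

1010 MPa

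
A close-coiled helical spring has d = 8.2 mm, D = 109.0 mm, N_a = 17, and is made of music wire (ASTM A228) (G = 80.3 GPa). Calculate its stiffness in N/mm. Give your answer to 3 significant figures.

k = Gd⁴/(8D³N_a) = (80.3×10³ × 8.2⁴) / (8 × 109.0³ × 17)
  = 3.63054e+08 / 1.76124e+08 = 2.0614 N/mm

2.06 N/mm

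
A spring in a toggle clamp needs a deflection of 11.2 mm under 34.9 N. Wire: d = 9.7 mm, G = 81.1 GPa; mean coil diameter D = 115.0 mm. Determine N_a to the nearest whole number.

19

Required rate k = F/δ = 34.9/11.2 = 3.1161 N/mm
N_a = Gd⁴/(8D³k) = (81.1×10³ × 9.7⁴)/(8 × 115.0³ × 3.1161)
    = 7.17972e+08 / 3.79132e+07 = 18.94 → 19 coils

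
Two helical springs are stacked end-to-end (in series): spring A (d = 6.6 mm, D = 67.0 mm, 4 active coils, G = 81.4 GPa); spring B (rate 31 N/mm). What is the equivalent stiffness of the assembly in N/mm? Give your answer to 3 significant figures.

k_A = Gd⁴/(8D³N_a) = (81.4×10³)(6.6⁴)/(8·67.0³·4) = 16.048 N/mm
Series: 1/k_eq = 1/16.048 + 1/31 = 0.09457; k_eq = 10.574 N/mm

10.6 N/mm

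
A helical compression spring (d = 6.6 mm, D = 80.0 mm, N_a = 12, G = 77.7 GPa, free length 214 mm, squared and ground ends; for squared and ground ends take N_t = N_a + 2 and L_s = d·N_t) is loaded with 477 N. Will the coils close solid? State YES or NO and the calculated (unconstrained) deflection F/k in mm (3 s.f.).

YES, δ = 159 mm

k = Gd⁴/(8D³N_a) = (77.7×10³)(6.6⁴)/(8·80.0³·12) = 2.9995 N/mm
N_t = 14; L_s = 6.6·14 = 92.4 mm; δ_solid = L₀ − L_s = 214 − 92.4 = 121.6 mm
δ = F/k = 477/2.9995 = 159.02 mm
δ ≥ δ_solid → spring goes solid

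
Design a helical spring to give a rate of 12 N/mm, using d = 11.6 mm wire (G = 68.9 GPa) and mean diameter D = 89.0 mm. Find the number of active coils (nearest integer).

N_a = Gd⁴/(8D³k) = (68.9×10³ × 11.6⁴)/(8 × 89.0³ × 12)
    = 1.24753e+09 / 6.7677e+07 = 18.43 → 18 coils

18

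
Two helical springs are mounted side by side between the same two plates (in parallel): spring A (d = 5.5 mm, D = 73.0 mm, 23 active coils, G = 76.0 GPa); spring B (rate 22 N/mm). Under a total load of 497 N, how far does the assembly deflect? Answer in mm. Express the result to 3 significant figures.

21.6 mm

k_A = Gd⁴/(8D³N_a) = (76.0×10³)(5.5⁴)/(8·73.0³·23) = 0.97158 N/mm
Parallel: k_eq = 0.97158 + 22 = 22.972 N/mm
δ = F/k_eq = 497/22.972 = 21.635 mm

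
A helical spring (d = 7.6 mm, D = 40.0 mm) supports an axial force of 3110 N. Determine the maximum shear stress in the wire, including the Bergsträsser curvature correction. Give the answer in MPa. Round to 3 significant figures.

Spring index C = D/d = 40.0/7.6 = 5.2632
K_B = (4C+2)/(4C−3) = 23.053/18.053 = 1.2770
τ₀ = 8FD/(πd³) = 8·3110·40.0/(π·7.6³) = 995200/1379.1 = 721.64 MPa
τ_max = K·τ₀ = 1.2770 × 721.64 = 921.51 MPa

922 MPa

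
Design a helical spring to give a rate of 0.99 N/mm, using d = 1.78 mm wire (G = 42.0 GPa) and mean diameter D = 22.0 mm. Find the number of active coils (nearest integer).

N_a = Gd⁴/(8D³k) = (42.0×10³ × 1.78⁴)/(8 × 22.0³ × 0.99)
    = 421628 / 84332.2 = 5 → 5 coils

5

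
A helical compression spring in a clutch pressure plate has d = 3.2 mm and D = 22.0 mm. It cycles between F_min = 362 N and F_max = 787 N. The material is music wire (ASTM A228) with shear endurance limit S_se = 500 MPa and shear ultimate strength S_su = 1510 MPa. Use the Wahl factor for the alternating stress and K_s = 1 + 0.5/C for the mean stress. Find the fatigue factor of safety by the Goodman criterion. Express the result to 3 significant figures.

0.632

C = D/d = 22.0/3.2 = 6.8750; K_W = (4C−1)/(4C−4)+0.615/C = 1.2171; K_s = 1+0.5/C = 1.0727
F_a = (F_max−F_min)/2 = 212.5 N; F_m = (F_max+F_min)/2 = 574.5 N
τ_a = K_W·8F_aD/(πd³) = 1.2171 × 363.31 = 442.18 MPa
τ_m = K_s·8F_mD/(πd³) = 1.0727 × 982.21 = 1053.6 MPa
Goodman: 1/n_f = τ_a/S_se + τ_m/S_su = 442.18/500 + 1053.6/1510 = 0.88437 + 0.69777 = 1.5821
n_f = 1/1.5821 = 0.6321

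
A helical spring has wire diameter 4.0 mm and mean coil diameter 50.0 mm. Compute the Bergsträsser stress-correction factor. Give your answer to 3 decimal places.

1.106

C = D/d = 50.0/4.0 = 12.5000
K_B = (4C+2)/(4C−3) = 52.000/47.000 = 1.1064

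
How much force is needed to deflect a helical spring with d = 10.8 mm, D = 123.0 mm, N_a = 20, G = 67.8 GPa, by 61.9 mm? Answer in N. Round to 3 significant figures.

k = Gd⁴/(8D³N_a) = (67.8×10³)(10.8⁴)/(8·123.0³·20) = 3.0981 N/mm
F = k·δ = 3.0981 × 61.9 = 191.77 N

192 N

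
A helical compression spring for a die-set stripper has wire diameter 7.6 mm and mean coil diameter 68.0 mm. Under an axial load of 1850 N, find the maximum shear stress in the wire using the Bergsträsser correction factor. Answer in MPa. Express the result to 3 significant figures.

841 MPa

Spring index C = D/d = 68.0/7.6 = 8.9474
K_B = (4C+2)/(4C−3) = 37.789/32.789 = 1.1525
τ₀ = 8FD/(πd³) = 8·1850·68.0/(π·7.6³) = 1.0064e+06/1379.1 = 729.76 MPa
τ_max = K·τ₀ = 1.1525 × 729.76 = 841.04 MPa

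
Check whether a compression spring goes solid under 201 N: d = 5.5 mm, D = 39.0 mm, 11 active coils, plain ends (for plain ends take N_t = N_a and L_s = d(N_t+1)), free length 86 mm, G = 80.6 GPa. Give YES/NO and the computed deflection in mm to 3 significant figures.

NO, δ = 14.2 mm

k = Gd⁴/(8D³N_a) = (80.6×10³)(5.5⁴)/(8·39.0³·11) = 14.129 N/mm
N_t = 11; L_s = 5.5·12 = 66 mm; δ_solid = L₀ − L_s = 86 − 66 = 20 mm
δ = F/k = 201/14.129 = 14.226 mm
δ < δ_solid → spring does not go solid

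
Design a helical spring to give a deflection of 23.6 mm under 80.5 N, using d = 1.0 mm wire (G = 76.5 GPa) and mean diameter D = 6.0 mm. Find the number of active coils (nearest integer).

13

Required rate k = F/δ = 80.5/23.6 = 3.411 N/mm
N_a = Gd⁴/(8D³k) = (76.5×10³ × 1.0⁴)/(8 × 6.0³ × 3.411)
    = 76500 / 5894.24 = 12.98 → 13 coils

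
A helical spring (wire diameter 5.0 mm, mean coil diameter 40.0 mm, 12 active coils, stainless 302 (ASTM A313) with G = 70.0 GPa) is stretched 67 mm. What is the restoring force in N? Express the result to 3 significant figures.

k = Gd⁴/(8D³N_a) = (70.0×10³)(5.0⁴)/(8·40.0³·12) = 7.1208 N/mm
F = k·δ = 7.1208 × 67 = 477.09 N

477 N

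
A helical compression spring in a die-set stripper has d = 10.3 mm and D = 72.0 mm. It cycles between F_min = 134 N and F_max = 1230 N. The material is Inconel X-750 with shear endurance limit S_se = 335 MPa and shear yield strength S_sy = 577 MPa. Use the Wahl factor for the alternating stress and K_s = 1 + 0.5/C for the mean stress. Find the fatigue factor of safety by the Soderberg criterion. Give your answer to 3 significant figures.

C = D/d = 72.0/10.3 = 6.9903; K_W = (4C−1)/(4C−4)+0.615/C = 1.2132; K_s = 1+0.5/C = 1.0715
F_a = (F_max−F_min)/2 = 548 N; F_m = (F_max+F_min)/2 = 682 N
τ_a = K_W·8F_aD/(πd³) = 1.2132 × 91.948 = 111.55 MPa
τ_m = K_s·8F_mD/(πd³) = 1.0715 × 114.43 = 122.62 MPa
Soderberg: 1/n_f = τ_a/S_se + τ_m/S_sy = 111.55/335 + 122.62/577 = 0.33298 + 0.21251 = 0.54549
n_f = 1/0.54549 = 1.833

1.83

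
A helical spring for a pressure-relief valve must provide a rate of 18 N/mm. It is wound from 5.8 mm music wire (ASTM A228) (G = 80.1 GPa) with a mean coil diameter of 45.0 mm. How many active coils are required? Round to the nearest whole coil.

N_a = Gd⁴/(8D³k) = (80.1×10³ × 5.8⁴)/(8 × 45.0³ × 18)
    = 9.06451e+07 / 1.3122e+07 = 6.908 → 7 coils

7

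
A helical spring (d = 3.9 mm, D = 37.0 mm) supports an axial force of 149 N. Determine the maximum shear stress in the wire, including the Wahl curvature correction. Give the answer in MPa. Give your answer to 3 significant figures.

Spring index C = D/d = 37.0/3.9 = 9.4872
K_W = (4C−1)/(4C−4) + 0.615/C = 36.949/33.949 + 0.0648 = 1.1532
τ₀ = 8FD/(πd³) = 8·149·37.0/(π·3.9³) = 44104/186.36 = 236.67 MPa
τ_max = K·τ₀ = 1.1532 × 236.67 = 272.92 MPa

273 MPa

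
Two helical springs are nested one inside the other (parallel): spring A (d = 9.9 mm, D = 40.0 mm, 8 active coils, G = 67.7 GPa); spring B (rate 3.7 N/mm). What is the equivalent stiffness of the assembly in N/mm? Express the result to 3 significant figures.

k_A = Gd⁴/(8D³N_a) = (67.7×10³)(9.9⁴)/(8·40.0³·8) = 158.77 N/mm
Parallel: k_eq = 158.77 + 3.7 = 162.47 N/mm

162 N/mm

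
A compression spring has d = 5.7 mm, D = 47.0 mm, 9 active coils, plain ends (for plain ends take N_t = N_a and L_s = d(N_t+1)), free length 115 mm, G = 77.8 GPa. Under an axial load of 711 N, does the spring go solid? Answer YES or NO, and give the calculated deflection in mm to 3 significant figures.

YES, δ = 64.7 mm

k = Gd⁴/(8D³N_a) = (77.8×10³)(5.7⁴)/(8·47.0³·9) = 10.986 N/mm
N_t = 9; L_s = 5.7·10 = 57 mm; δ_solid = L₀ − L_s = 115 − 57 = 58 mm
δ = F/k = 711/10.986 = 64.717 mm
δ ≥ δ_solid → spring goes solid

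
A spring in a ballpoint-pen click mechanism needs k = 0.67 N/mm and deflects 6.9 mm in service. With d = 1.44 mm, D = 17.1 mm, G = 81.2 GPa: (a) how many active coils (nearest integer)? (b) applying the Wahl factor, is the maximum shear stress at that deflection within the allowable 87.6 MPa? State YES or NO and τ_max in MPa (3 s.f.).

(a) 13 coils; (b) YES, τ_max = 75.7 MPa

N_a = Gd⁴/(8D³k) = (81.2×10³)(1.44⁴)/(8·17.1³·0.67) = 13.03 → N_a = 13
Actual rate k = Gd⁴/(8D³·13) = 0.6714 N/mm
Working load F = kδ = 0.6714·6.9 = 4.6327 N
C = 17.1/1.44 = 11.8750; K_W = (4C−1)/(4C−4)+0.615/C = 1.1208
τ_max = K_W·8FD/(πd³) = 1.1208·67.559 = 75.717 MPa
τ_max ≤ 87.6 MPa → acceptable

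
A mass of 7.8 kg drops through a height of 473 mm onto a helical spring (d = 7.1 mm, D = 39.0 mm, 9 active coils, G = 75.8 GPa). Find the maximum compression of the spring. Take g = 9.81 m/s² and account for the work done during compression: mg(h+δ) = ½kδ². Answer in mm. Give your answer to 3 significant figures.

k = Gd⁴/(8D³N_a) = (75.8×10³)(7.1⁴)/(8·39.0³·9) = 45.1 N/mm
W = mg = 7.8 × 9.81 = 76.518 N
½kδ² − Wδ − Wh = 0 → δ = (W + √(W² + 2kWh))/k
δ = (76.518 + √(5855 + 3.26461e+06))/45.1 = (76.518 + 1808.4)/45.1 = 41.795 mm

41.8 mm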